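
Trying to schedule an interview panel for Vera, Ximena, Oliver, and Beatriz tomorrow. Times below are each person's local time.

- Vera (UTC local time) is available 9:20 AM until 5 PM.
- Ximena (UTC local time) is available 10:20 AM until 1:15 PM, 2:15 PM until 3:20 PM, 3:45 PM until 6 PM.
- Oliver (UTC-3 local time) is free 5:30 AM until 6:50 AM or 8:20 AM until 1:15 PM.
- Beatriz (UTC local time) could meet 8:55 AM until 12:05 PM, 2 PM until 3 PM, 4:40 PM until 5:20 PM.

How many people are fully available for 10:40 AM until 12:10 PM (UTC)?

2

Vera in UTC: 09:20-17:00.
Ximena in UTC: 10:20-13:15, 14:15-15:20, 15:45-18:00.
Oliver in UTC: 08:30-09:50, 11:20-16:15 (add 3h to convert from UTC-3).
Beatriz in UTC: 08:55-12:05, 14:00-15:00, 16:40-17:20.
Vera and Ximena can make the full 10:40-12:10 slot — that's 2.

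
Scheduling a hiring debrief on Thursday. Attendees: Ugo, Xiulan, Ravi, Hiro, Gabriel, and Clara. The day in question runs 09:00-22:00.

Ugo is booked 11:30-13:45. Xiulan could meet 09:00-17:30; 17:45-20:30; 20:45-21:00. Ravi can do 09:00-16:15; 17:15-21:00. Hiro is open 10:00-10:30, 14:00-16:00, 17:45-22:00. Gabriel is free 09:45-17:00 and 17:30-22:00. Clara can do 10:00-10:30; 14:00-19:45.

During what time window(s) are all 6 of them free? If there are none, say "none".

Ugo free: 09:00-11:30, 13:45-22:00 (invert busy blocks within the working day).
Xiulan free: 09:00-17:30, 17:45-20:30, 20:45-21:00.
Ravi free: 09:00-16:15, 17:15-21:00.
Hiro free: 10:00-10:30, 14:00-16:00, 17:45-22:00.
Gabriel free: 09:45-17:00, 17:30-22:00.
Clara free: 10:00-10:30, 14:00-19:45.
Ugo ∩ Xiulan: 09:00-11:30, 13:45-17:30, 17:45-20:30, 20:45-21:00.
Ugo ∩ Xiulan ∩ Ravi: 09:00-11:30, 13:45-16:15, 17:15-17:30, 17:45-20:30, 20:45-21:00.
Ugo ∩ Xiulan ∩ Ravi ∩ Hiro: 10:00-10:30, 14:00-16:00, 17:45-20:30, 20:45-21:00.
Ugo ∩ Xiulan ∩ Ravi ∩ Hiro ∩ Gabriel: 10:00-10:30, 14:00-16:00, 17:45-20:30, 20:45-21:00.
Ugo ∩ Xiulan ∩ Ravi ∩ Hiro ∩ Gabriel ∩ Clara: 10:00-10:30, 14:00-16:00, 17:45-19:45.

10:00-10:30, 14:00-16:00, 17:45-19:45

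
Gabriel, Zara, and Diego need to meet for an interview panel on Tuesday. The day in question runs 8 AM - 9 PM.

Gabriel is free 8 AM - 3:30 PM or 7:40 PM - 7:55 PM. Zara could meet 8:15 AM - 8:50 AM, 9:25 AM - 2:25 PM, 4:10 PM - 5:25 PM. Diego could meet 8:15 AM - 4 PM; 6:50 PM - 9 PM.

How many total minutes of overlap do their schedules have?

Gabriel ∩ Zara: 08:15-08:50, 09:25-14:25.
Gabriel ∩ Zara ∩ Diego: 08:15-08:50, 09:25-14:25.
So the common availability across everyone is 08:15-08:50, 09:25-14:25.
Summing the common windows: 35 + 300 = 335 minutes.

335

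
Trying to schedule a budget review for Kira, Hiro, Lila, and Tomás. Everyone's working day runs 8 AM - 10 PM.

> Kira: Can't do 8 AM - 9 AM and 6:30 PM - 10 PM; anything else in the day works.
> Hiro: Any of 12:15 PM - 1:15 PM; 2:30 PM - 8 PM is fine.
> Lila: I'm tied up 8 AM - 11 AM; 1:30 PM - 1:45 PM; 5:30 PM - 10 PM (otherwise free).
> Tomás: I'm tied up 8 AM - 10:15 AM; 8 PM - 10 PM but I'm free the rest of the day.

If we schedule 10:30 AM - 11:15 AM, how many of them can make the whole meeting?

Kira free: 09:00-18:30 (invert busy blocks within the working day).
Hiro free: 12:15-13:15, 14:30-20:00.
Lila free: 11:00-13:30, 13:45-17:30 (invert busy blocks within the working day).
Tomás free: 10:15-20:00 (invert busy blocks within the working day).
Kira and Tomás can make the full 10:30-11:15 slot — that's 2.

2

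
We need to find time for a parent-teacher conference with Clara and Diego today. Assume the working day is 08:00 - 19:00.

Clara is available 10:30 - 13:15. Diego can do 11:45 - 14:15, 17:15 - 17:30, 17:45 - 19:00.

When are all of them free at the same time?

Clara ∩ Diego: 11:45-13:15.

11:45-13:15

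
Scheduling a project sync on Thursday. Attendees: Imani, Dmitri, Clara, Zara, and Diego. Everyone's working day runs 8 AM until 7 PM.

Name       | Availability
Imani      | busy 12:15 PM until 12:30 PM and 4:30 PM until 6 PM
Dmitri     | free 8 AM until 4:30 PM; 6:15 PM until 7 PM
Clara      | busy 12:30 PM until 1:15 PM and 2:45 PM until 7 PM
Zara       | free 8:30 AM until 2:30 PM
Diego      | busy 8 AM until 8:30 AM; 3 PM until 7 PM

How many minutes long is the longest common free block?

Imani free: 08:00-12:15, 12:30-16:30, 18:00-19:00 (invert busy blocks within the working day).
Dmitri free: 08:00-16:30, 18:15-19:00.
Clara free: 08:00-12:30, 13:15-14:45 (invert busy blocks within the working day).
Zara free: 08:30-14:30.
Diego free: 08:30-15:00 (invert busy blocks within the working day).
Imani ∩ Dmitri: 08:00-12:15, 12:30-16:30, 18:15-19:00.
Imani ∩ Dmitri ∩ Clara: 08:00-12:15, 13:15-14:45.
Imani ∩ Dmitri ∩ Clara ∩ Zara: 08:30-12:15, 13:15-14:30.
Imani ∩ Dmitri ∩ Clara ∩ Zara ∩ Diego: 08:30-12:15, 13:15-14:30.
The longest is 08:30-12:15 at 225 minutes.

225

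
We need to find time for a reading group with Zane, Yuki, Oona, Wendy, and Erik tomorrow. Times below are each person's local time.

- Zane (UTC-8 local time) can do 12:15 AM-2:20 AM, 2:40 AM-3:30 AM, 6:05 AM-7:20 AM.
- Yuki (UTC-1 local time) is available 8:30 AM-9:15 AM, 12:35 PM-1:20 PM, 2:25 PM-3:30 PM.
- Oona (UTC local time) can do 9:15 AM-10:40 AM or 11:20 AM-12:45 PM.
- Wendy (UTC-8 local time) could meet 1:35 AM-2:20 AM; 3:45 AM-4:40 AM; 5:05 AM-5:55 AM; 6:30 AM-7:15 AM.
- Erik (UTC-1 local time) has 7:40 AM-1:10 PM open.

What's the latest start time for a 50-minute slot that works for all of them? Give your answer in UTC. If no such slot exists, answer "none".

none

Zane in UTC: 08:15-10:20, 10:40-11:30, 14:05-15:20 (add 8h to convert from UTC-8).
Yuki in UTC: 09:30-10:15, 13:35-14:20, 15:25-16:30 (add 1h to convert from UTC-1).
Oona in UTC: 09:15-10:40, 11:20-12:45.
Wendy in UTC: 09:35-10:20, 11:45-12:40, 13:05-13:55, 14:30-15:15 (add 8h to convert from UTC-8).
Erik in UTC: 08:40-14:10 (add 1h to convert from UTC-1).
Zane ∩ Yuki: 09:30-10:15, 14:05-14:20.
Zane ∩ Yuki ∩ Oona: 09:30-10:15.
Zane ∩ Yuki ∩ Oona ∩ Wendy: 09:35-10:15.
Zane ∩ Yuki ∩ Oona ∩ Wendy ∩ Erik: 09:35-10:15.
So the common availability across everyone is 09:35-10:15.
No common window is at least 50 minutes long.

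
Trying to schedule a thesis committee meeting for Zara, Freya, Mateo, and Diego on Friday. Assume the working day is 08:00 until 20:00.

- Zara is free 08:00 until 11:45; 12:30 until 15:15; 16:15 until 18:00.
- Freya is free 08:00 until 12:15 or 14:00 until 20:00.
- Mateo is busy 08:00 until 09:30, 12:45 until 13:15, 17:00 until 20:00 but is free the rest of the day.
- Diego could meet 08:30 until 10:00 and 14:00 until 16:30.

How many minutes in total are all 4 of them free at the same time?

120

Zara free: 08:00-11:45, 12:30-15:15, 16:15-18:00.
Freya free: 08:00-12:15, 14:00-20:00.
Mateo free: 09:30-12:45, 13:15-17:00 (invert busy blocks within the working day).
Diego free: 08:30-10:00, 14:00-16:30.
Zara ∩ Freya: 08:00-11:45, 14:00-15:15, 16:15-18:00.
Zara ∩ Freya ∩ Mateo: 09:30-11:45, 14:00-15:15, 16:15-17:00.
Zara ∩ Freya ∩ Mateo ∩ Diego: 09:30-10:00, 14:00-15:15, 16:15-16:30.
Those are the intersection windows.
Summing the common windows: 30 + 75 + 15 = 120 minutes.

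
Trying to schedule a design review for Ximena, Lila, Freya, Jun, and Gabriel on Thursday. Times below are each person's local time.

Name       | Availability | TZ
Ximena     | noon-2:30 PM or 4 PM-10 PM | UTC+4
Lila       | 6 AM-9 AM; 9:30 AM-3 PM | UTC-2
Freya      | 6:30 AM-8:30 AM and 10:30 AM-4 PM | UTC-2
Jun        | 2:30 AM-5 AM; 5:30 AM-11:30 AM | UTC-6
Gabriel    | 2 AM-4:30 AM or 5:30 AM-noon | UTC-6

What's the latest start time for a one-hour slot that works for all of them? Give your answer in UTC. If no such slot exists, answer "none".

16:00

Ximena in UTC: 08:00-10:30, 12:00-18:00 (subtract 4h to convert from UTC+4).
Lila in UTC: 08:00-11:00, 11:30-17:00 (add 2h to convert from UTC-2).
Freya in UTC: 08:30-10:30, 12:30-18:00 (add 2h to convert from UTC-2).
Jun in UTC: 08:30-11:00, 11:30-17:30 (add 6h to convert from UTC-6).
Gabriel in UTC: 08:00-10:30, 11:30-18:00 (add 6h to convert from UTC-6).
Ximena ∩ Lila: 08:00-10:30, 12:00-17:00.
Ximena ∩ Lila ∩ Freya: 08:30-10:30, 12:30-17:00.
Ximena ∩ Lila ∩ Freya ∩ Jun: 08:30-10:30, 12:30-17:00.
Ximena ∩ Lila ∩ Freya ∩ Jun ∩ Gabriel: 08:30-10:30, 12:30-17:00.
The last common window of at least 60 minutes is 12:30-17:00; a 60-minute meeting can start as late as 16:00 and still end by 17:00.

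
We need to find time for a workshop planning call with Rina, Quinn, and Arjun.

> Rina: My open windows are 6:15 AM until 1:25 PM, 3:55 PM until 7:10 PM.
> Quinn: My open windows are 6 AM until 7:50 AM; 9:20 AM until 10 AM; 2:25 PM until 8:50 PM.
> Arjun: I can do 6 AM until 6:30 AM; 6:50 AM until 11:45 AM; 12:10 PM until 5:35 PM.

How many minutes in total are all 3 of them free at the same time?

215

Rina ∩ Quinn: 06:15-07:50, 09:20-10:00, 15:55-19:10.
Rina ∩ Quinn ∩ Arjun: 06:15-06:30, 06:50-07:50, 09:20-10:00, 15:55-17:35.
Summing the common windows: 15 + 60 + 40 + 100 = 215 minutes.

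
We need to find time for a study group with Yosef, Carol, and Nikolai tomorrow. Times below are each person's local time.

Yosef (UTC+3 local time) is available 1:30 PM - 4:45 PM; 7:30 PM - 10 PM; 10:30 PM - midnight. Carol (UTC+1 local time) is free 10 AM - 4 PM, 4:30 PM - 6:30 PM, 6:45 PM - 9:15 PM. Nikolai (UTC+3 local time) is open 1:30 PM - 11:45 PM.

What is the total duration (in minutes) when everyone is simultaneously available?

375

Yosef in UTC: 10:30-13:45, 16:30-19:00, 19:30-21:00 (subtract 3h to convert from UTC+3).
Carol in UTC: 09:00-15:00, 15:30-17:30, 17:45-20:15 (subtract 1h to convert from UTC+1).
Nikolai in UTC: 10:30-20:45 (subtract 3h to convert from UTC+3).
Yosef ∩ Carol: 10:30-13:45, 16:30-17:30, 17:45-19:00, 19:30-20:15.
Yosef ∩ Carol ∩ Nikolai: 10:30-13:45, 16:30-17:30, 17:45-19:00, 19:30-20:15.
Those are the intersection windows.
Summing the common windows: 195 + 60 + 75 + 45 = 375 minutes.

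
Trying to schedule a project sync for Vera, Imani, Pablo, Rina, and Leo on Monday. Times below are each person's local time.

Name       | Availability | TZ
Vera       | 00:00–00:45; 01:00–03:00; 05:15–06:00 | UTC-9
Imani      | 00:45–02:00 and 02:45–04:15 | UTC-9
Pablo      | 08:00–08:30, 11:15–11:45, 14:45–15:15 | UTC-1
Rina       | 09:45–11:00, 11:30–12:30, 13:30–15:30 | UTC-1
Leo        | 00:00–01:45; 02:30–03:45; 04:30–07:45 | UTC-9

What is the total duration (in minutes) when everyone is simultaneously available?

Vera in UTC: 09:00-09:45, 10:00-12:00, 14:15-15:00 (add 9h to convert from UTC-9).
Imani in UTC: 09:45-11:00, 11:45-13:15 (add 9h to convert from UTC-9).
Pablo in UTC: 09:00-09:30, 12:15-12:45, 15:45-16:15 (add 1h to convert from UTC-1).
Rina in UTC: 10:45-12:00, 12:30-13:30, 14:30-16:30 (add 1h to convert from UTC-1).
Leo in UTC: 09:00-10:45, 11:30-12:45, 13:30-16:45 (add 9h to convert from UTC-9).
Vera ∩ Imani: 10:00-11:00, 11:45-12:00.
Vera ∩ Imani ∩ Pablo: ∅.
Vera ∩ Imani ∩ Pablo ∩ Rina: ∅.
Vera ∩ Imani ∩ Pablo ∩ Rina ∩ Leo: ∅.
There is no time when everyone is free.
There is no common window, so the total is 0 minutes.

0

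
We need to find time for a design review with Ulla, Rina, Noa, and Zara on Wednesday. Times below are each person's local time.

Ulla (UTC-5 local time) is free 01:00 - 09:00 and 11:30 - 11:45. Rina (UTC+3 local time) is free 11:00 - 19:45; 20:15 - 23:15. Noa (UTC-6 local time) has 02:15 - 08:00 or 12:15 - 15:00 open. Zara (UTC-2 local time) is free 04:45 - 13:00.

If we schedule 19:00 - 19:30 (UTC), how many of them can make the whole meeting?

2

Ulla in UTC: 06:00-14:00, 16:30-16:45 (add 5h to convert from UTC-5).
Rina in UTC: 08:00-16:45, 17:15-20:15 (subtract 3h to convert from UTC+3).
Noa in UTC: 08:15-14:00, 18:15-21:00 (add 6h to convert from UTC-6).
Zara in UTC: 06:45-15:00 (add 2h to convert from UTC-2).
Rina and Noa can make the full 19:00-19:30 slot — that's 2.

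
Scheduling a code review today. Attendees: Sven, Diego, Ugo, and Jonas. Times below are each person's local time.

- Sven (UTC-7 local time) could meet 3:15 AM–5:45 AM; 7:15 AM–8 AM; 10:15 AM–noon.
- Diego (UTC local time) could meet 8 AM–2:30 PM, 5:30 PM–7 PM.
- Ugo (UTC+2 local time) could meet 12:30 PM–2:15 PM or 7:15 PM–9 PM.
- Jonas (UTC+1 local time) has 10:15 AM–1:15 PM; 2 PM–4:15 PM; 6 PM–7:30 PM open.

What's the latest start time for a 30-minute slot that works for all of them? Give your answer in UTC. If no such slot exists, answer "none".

18:00

Sven in UTC: 10:15-12:45, 14:15-15:00, 17:15-19:00 (add 7h to convert from UTC-7).
Diego in UTC: 08:00-14:30, 17:30-19:00.
Ugo in UTC: 10:30-12:15, 17:15-19:00 (subtract 2h to convert from UTC+2).
Jonas in UTC: 09:15-12:15, 13:00-15:15, 17:00-18:30 (subtract 1h to convert from UTC+1).
Sven ∩ Diego: 10:15-12:45, 14:15-14:30, 17:30-19:00.
Sven ∩ Diego ∩ Ugo: 10:30-12:15, 17:30-19:00.
Sven ∩ Diego ∩ Ugo ∩ Jonas: 10:30-12:15, 17:30-18:30.
The last common window of at least 30 minutes is 17:30-18:30; a 30-minute meeting can start as late as 18:00 and still end by 18:30.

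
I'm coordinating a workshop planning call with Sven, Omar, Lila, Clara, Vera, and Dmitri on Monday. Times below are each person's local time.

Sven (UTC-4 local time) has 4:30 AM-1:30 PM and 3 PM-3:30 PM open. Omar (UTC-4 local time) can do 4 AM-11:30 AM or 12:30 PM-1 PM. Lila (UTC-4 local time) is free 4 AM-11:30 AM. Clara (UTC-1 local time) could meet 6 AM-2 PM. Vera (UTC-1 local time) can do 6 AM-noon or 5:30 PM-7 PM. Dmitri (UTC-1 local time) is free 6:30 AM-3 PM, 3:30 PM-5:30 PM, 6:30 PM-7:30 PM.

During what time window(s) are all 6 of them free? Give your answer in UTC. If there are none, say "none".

08:30-13:00

Sven in UTC: 08:30-17:30, 19:00-19:30 (add 4h to convert from UTC-4).
Omar in UTC: 08:00-15:30, 16:30-17:00 (add 4h to convert from UTC-4).
Lila in UTC: 08:00-15:30 (add 4h to convert from UTC-4).
Clara in UTC: 07:00-15:00 (add 1h to convert from UTC-1).
Vera in UTC: 07:00-13:00, 18:30-20:00 (add 1h to convert from UTC-1).
Dmitri in UTC: 07:30-16:00, 16:30-18:30, 19:30-20:30 (add 1h to convert from UTC-1).
Sven ∩ Omar: 08:30-15:30, 16:30-17:00.
Sven ∩ Omar ∩ Lila: 08:30-15:30.
Sven ∩ Omar ∩ Lila ∩ Clara: 08:30-15:00.
Sven ∩ Omar ∩ Lila ∩ Clara ∩ Vera: 08:30-13:00.
Sven ∩ Omar ∩ Lila ∩ Clara ∩ Vera ∩ Dmitri: 08:30-13:00.
Those are the intersection windows.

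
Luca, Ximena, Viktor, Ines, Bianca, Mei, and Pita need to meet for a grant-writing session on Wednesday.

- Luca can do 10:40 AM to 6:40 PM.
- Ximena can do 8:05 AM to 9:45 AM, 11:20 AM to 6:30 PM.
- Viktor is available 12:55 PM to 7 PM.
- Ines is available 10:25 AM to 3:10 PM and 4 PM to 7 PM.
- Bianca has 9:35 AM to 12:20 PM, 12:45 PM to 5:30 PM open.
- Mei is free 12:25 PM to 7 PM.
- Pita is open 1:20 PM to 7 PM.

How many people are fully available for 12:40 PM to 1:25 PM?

Luca, Ximena, Ines, and Mei can make the full 12:40-13:25 slot — that's 4.

4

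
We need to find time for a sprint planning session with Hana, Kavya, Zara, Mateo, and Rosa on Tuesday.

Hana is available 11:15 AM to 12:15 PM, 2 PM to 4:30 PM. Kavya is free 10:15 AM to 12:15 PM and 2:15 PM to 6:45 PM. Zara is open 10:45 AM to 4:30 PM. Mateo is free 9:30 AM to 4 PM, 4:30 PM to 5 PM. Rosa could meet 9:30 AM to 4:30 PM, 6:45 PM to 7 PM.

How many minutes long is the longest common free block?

Hana ∩ Kavya: 11:15-12:15, 14:15-16:30.
Hana ∩ Kavya ∩ Zara: 11:15-12:15, 14:15-16:30.
Hana ∩ Kavya ∩ Zara ∩ Mateo: 11:15-12:15, 14:15-16:00.
Hana ∩ Kavya ∩ Zara ∩ Mateo ∩ Rosa: 11:15-12:15, 14:15-16:00.
Those are the intersection windows.
The longest is 14:15-16:00 at 105 minutes.

105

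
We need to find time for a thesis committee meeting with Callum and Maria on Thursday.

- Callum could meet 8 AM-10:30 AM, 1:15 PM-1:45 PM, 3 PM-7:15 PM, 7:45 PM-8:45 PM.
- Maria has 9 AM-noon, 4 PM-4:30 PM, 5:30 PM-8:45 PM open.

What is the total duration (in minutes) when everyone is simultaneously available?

285

Callum ∩ Maria: 09:00-10:30, 16:00-16:30, 17:30-19:15, 19:45-20:45.
Summing the common windows: 90 + 30 + 105 + 60 = 285 minutes.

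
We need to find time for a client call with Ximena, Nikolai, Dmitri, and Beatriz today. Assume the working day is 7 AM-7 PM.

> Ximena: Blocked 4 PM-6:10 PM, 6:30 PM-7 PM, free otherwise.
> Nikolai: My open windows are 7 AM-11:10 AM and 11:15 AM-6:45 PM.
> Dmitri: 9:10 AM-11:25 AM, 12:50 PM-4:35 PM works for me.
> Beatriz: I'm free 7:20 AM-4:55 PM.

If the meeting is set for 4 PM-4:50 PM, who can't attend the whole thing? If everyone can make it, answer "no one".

Ximena free: 07:00-16:00, 18:10-18:30 (invert busy blocks within the working day).
Nikolai free: 07:00-11:10, 11:15-18:45.
Dmitri free: 09:10-11:25, 12:50-16:35.
Beatriz free: 07:20-16:55.
Ximena: not fully free for 16:00-16:50. Nikolai: free for 16:00-16:50. Dmitri: not fully free for 16:00-16:50. Beatriz: free for 16:00-16:50.

Dmitri, Ximena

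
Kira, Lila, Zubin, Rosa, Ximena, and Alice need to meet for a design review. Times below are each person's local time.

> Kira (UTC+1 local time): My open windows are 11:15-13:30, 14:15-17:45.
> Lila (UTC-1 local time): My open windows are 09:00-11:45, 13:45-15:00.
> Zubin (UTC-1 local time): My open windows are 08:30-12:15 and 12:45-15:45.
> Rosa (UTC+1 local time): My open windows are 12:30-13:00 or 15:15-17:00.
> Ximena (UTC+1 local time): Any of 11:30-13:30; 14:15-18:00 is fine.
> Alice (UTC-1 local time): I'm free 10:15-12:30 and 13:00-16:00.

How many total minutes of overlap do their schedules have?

105

Kira in UTC: 10:15-12:30, 13:15-16:45 (subtract 1h to convert from UTC+1).
Lila in UTC: 10:00-12:45, 14:45-16:00 (add 1h to convert from UTC-1).
Zubin in UTC: 09:30-13:15, 13:45-16:45 (add 1h to convert from UTC-1).
Rosa in UTC: 11:30-12:00, 14:15-16:00 (subtract 1h to convert from UTC+1).
Ximena in UTC: 10:30-12:30, 13:15-17:00 (subtract 1h to convert from UTC+1).
Alice in UTC: 11:15-13:30, 14:00-17:00 (add 1h to convert from UTC-1).
Kira ∩ Lila: 10:15-12:30, 14:45-16:00.
Kira ∩ Lila ∩ Zubin: 10:15-12:30, 14:45-16:00.
Kira ∩ Lila ∩ Zubin ∩ Rosa: 11:30-12:00, 14:45-16:00.
Kira ∩ Lila ∩ Zubin ∩ Rosa ∩ Ximena: 11:30-12:00, 14:45-16:00.
Kira ∩ Lila ∩ Zubin ∩ Rosa ∩ Ximena ∩ Alice: 11:30-12:00, 14:45-16:00.
Summing the common windows: 30 + 75 = 105 minutes.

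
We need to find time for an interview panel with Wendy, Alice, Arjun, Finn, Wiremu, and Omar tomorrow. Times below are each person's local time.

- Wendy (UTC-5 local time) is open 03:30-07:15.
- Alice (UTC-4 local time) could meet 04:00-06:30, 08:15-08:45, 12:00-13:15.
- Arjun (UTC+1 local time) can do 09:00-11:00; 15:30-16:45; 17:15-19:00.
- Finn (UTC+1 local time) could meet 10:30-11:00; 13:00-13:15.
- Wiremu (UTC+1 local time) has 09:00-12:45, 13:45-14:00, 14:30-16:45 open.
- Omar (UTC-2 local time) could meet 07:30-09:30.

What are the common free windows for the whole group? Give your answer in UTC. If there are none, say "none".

Wendy in UTC: 08:30-12:15 (add 5h to convert from UTC-5).
Alice in UTC: 08:00-10:30, 12:15-12:45, 16:00-17:15 (add 4h to convert from UTC-4).
Arjun in UTC: 08:00-10:00, 14:30-15:45, 16:15-18:00 (subtract 1h to convert from UTC+1).
Finn in UTC: 09:30-10:00, 12:00-12:15 (subtract 1h to convert from UTC+1).
Wiremu in UTC: 08:00-11:45, 12:45-13:00, 13:30-15:45 (subtract 1h to convert from UTC+1).
Omar in UTC: 09:30-11:30 (add 2h to convert from UTC-2).
Wendy ∩ Alice: 08:30-10:30.
Wendy ∩ Alice ∩ Arjun: 08:30-10:00.
Wendy ∩ Alice ∩ Arjun ∩ Finn: 09:30-10:00.
Wendy ∩ Alice ∩ Arjun ∩ Finn ∩ Wiremu: 09:30-10:00.
Wendy ∩ Alice ∩ Arjun ∩ Finn ∩ Wiremu ∩ Omar: 09:30-10:00.

09:30-10:00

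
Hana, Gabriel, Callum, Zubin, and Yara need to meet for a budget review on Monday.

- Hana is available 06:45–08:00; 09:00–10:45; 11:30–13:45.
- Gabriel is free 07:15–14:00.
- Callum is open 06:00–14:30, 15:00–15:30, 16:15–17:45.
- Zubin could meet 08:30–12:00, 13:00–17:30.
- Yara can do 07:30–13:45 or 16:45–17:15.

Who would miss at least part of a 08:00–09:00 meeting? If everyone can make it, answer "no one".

Hana, Zubin

Hana: not fully free for 08:00-09:00. Gabriel: free for 08:00-09:00. Callum: free for 08:00-09:00. Zubin: not fully free for 08:00-09:00. Yara: free for 08:00-09:00.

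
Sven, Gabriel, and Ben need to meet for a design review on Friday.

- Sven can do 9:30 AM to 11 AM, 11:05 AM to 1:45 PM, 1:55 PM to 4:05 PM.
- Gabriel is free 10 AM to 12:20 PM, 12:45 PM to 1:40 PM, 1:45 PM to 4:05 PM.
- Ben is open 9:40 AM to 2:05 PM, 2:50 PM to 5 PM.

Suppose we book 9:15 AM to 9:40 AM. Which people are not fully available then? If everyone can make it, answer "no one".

Sven: not fully free for 09:15-09:40. Gabriel: not fully free for 09:15-09:40. Ben: not fully free for 09:15-09:40.

Ben, Gabriel, Sven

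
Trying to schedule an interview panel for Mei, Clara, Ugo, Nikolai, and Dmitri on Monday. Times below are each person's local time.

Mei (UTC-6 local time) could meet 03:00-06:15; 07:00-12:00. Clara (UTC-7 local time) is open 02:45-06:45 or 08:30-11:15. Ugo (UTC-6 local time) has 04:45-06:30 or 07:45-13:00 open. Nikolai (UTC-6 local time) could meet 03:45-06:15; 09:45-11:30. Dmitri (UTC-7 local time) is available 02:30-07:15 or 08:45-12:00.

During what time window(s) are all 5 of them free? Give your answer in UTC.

10:45-12:15, 15:45-17:30

Mei in UTC: 09:00-12:15, 13:00-18:00 (add 6h to convert from UTC-6).
Clara in UTC: 09:45-13:45, 15:30-18:15 (add 7h to convert from UTC-7).
Ugo in UTC: 10:45-12:30, 13:45-19:00 (add 6h to convert from UTC-6).
Nikolai in UTC: 09:45-12:15, 15:45-17:30 (add 6h to convert from UTC-6).
Dmitri in UTC: 09:30-14:15, 15:45-19:00 (add 7h to convert from UTC-7).
Mei ∩ Clara: 09:45-12:15, 13:00-13:45, 15:30-18:00.
Mei ∩ Clara ∩ Ugo: 10:45-12:15, 15:30-18:00.
Mei ∩ Clara ∩ Ugo ∩ Nikolai: 10:45-12:15, 15:45-17:30.
Mei ∩ Clara ∩ Ugo ∩ Nikolai ∩ Dmitri: 10:45-12:15, 15:45-17:30.
Those are the intersection windows.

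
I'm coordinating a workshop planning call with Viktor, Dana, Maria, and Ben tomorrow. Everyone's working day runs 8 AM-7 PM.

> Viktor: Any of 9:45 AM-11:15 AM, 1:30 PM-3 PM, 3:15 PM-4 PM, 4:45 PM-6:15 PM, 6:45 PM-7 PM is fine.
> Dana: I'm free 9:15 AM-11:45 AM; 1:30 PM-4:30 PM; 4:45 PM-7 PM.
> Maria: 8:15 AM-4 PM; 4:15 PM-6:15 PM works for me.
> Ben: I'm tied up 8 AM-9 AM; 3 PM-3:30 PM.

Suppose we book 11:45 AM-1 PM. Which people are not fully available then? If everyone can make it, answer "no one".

Dana, Viktor

Viktor free: 09:45-11:15, 13:30-15:00, 15:15-16:00, 16:45-18:15, 18:45-19:00.
Dana free: 09:15-11:45, 13:30-16:30, 16:45-19:00.
Maria free: 08:15-16:00, 16:15-18:15.
Ben free: 09:00-15:00, 15:30-19:00 (invert busy blocks within the working day).
Viktor: not fully free for 11:45-13:00. Dana: not fully free for 11:45-13:00. Maria: free for 11:45-13:00. Ben: free for 11:45-13:00.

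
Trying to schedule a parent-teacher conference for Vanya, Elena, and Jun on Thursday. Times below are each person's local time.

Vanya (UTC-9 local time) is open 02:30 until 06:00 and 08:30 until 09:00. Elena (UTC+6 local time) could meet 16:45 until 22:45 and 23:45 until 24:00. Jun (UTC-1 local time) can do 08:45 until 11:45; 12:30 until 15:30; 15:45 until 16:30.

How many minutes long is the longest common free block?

Vanya in UTC: 11:30-15:00, 17:30-18:00 (add 9h to convert from UTC-9).
Elena in UTC: 10:45-16:45, 17:45-18:00 (subtract 6h to convert from UTC+6).
Jun in UTC: 09:45-12:45, 13:30-16:30, 16:45-17:30 (add 1h to convert from UTC-1).
Vanya ∩ Elena: 11:30-15:00, 17:45-18:00.
Vanya ∩ Elena ∩ Jun: 11:30-12:45, 13:30-15:00.
The longest is 13:30-15:00 at 90 minutes.

90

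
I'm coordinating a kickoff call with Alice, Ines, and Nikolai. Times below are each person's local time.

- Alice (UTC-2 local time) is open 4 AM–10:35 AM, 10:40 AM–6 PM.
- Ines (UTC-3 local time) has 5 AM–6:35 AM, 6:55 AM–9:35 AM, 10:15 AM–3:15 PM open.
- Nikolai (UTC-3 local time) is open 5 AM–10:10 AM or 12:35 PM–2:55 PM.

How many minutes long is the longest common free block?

160

Alice in UTC: 06:00-12:35, 12:40-20:00 (add 2h to convert from UTC-2).
Ines in UTC: 08:00-09:35, 09:55-12:35, 13:15-18:15 (add 3h to convert from UTC-3).
Nikolai in UTC: 08:00-13:10, 15:35-17:55 (add 3h to convert from UTC-3).
Alice ∩ Ines: 08:00-09:35, 09:55-12:35, 13:15-18:15.
Alice ∩ Ines ∩ Nikolai: 08:00-09:35, 09:55-12:35, 15:35-17:55.
The longest is 09:55-12:35 at 160 minutes.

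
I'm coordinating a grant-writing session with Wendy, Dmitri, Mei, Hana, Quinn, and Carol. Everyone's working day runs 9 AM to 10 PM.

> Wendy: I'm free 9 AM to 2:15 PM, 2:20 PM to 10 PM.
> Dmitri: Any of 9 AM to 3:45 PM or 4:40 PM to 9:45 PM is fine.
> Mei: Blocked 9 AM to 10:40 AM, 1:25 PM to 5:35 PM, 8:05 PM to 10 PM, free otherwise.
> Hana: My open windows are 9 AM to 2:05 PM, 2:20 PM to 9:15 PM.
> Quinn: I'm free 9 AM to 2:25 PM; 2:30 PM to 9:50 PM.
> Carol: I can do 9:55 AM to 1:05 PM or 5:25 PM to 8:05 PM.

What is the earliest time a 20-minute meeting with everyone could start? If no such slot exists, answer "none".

Wendy free: 09:00-14:15, 14:20-22:00.
Dmitri free: 09:00-15:45, 16:40-21:45.
Mei free: 10:40-13:25, 17:35-20:05 (invert busy blocks within the working day).
Hana free: 09:00-14:05, 14:20-21:15.
Quinn free: 09:00-14:25, 14:30-21:50.
Carol free: 09:55-13:05, 17:25-20:05.
Wendy ∩ Dmitri: 09:00-14:15, 14:20-15:45, 16:40-21:45.
Wendy ∩ Dmitri ∩ Mei: 10:40-13:25, 17:35-20:05.
Wendy ∩ Dmitri ∩ Mei ∩ Hana: 10:40-13:25, 17:35-20:05.
Wendy ∩ Dmitri ∩ Mei ∩ Hana ∩ Quinn: 10:40-13:25, 17:35-20:05.
Wendy ∩ Dmitri ∩ Mei ∩ Hana ∩ Quinn ∩ Carol: 10:40-13:05, 17:35-20:05.
The first common window of at least 20 minutes is 10:40-13:05, so the earliest start is 10:40.

10:40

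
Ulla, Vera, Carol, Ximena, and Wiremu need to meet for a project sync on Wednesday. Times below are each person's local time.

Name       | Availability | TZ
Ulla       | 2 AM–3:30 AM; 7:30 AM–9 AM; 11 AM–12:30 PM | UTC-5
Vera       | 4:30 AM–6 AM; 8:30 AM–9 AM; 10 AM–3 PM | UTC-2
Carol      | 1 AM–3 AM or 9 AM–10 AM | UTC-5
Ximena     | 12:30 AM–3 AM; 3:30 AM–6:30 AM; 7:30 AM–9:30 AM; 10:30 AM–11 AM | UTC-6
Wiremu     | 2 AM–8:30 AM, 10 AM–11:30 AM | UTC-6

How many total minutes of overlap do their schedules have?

Ulla in UTC: 07:00-08:30, 12:30-14:00, 16:00-17:30 (add 5h to convert from UTC-5).
Vera in UTC: 06:30-08:00, 10:30-11:00, 12:00-17:00 (add 2h to convert from UTC-2).
Carol in UTC: 06:00-08:00, 14:00-15:00 (add 5h to convert from UTC-5).
Ximena in UTC: 06:30-09:00, 09:30-12:30, 13:30-15:30, 16:30-17:00 (add 6h to convert from UTC-6).
Wiremu in UTC: 08:00-14:30, 16:00-17:30 (add 6h to convert from UTC-6).
Ulla ∩ Vera: 07:00-08:00, 12:30-14:00, 16:00-17:00.
Ulla ∩ Vera ∩ Carol: 07:00-08:00.
Ulla ∩ Vera ∩ Carol ∩ Ximena: 07:00-08:00.
Ulla ∩ Vera ∩ Carol ∩ Ximena ∩ Wiremu: ∅.
There is no time when everyone is free.
There is no common window, so the total is 0 minutes.

0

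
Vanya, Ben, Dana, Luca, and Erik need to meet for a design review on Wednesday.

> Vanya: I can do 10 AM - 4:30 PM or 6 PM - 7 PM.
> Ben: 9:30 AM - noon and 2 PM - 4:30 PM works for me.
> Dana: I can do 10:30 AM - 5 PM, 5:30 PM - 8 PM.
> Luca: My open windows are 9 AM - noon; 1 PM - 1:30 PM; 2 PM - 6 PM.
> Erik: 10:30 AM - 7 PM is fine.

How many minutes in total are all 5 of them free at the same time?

Vanya ∩ Ben: 10:00-12:00, 14:00-16:30.
Vanya ∩ Ben ∩ Dana: 10:30-12:00, 14:00-16:30.
Vanya ∩ Ben ∩ Dana ∩ Luca: 10:30-12:00, 14:00-16:30.
Vanya ∩ Ben ∩ Dana ∩ Luca ∩ Erik: 10:30-12:00, 14:00-16:30.
Summing the common windows: 90 + 150 = 240 minutes.

240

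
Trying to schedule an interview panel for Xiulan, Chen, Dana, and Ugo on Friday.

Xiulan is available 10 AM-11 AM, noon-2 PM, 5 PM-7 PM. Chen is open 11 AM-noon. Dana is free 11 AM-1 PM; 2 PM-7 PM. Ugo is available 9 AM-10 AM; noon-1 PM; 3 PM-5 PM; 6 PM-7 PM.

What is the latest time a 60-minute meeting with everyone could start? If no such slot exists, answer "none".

none

Xiulan ∩ Chen: ∅.
Xiulan ∩ Chen ∩ Dana: ∅.
Xiulan ∩ Chen ∩ Dana ∩ Ugo: ∅.
There is no time when everyone is free.
No common window is at least 60 minutes long.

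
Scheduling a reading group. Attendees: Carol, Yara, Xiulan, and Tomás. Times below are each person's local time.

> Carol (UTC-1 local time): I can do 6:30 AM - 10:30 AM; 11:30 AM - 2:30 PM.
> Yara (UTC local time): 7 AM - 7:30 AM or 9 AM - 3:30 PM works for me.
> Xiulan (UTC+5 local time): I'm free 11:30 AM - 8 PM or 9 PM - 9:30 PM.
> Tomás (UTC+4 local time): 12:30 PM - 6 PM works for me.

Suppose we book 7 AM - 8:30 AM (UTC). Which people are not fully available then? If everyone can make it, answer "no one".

Carol in UTC: 07:30-11:30, 12:30-15:30 (add 1h to convert from UTC-1).
Yara in UTC: 07:00-07:30, 09:00-15:30.
Xiulan in UTC: 06:30-15:00, 16:00-16:30 (subtract 5h to convert from UTC+5).
Tomás in UTC: 08:30-14:00 (subtract 4h to convert from UTC+4).
Carol: not fully free for 07:00-08:30. Yara: not fully free for 07:00-08:30. Xiulan: free for 07:00-08:30. Tomás: not fully free for 07:00-08:30.

Carol, Tomás, Yara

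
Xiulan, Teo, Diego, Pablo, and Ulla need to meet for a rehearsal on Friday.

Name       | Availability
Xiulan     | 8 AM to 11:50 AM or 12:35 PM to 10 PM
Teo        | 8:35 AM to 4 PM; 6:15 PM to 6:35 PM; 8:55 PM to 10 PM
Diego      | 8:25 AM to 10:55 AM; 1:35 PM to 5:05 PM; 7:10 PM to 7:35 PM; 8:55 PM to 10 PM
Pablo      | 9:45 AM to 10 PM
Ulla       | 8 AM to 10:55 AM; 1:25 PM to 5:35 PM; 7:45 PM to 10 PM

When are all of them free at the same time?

09:45-10:55, 13:35-16:00, 20:55-22:00

Xiulan ∩ Teo: 08:35-11:50, 12:35-16:00, 18:15-18:35, 20:55-22:00.
Xiulan ∩ Teo ∩ Diego: 08:35-10:55, 13:35-16:00, 20:55-22:00.
Xiulan ∩ Teo ∩ Diego ∩ Pablo: 09:45-10:55, 13:35-16:00, 20:55-22:00.
Xiulan ∩ Teo ∩ Diego ∩ Pablo ∩ Ulla: 09:45-10:55, 13:35-16:00, 20:55-22:00.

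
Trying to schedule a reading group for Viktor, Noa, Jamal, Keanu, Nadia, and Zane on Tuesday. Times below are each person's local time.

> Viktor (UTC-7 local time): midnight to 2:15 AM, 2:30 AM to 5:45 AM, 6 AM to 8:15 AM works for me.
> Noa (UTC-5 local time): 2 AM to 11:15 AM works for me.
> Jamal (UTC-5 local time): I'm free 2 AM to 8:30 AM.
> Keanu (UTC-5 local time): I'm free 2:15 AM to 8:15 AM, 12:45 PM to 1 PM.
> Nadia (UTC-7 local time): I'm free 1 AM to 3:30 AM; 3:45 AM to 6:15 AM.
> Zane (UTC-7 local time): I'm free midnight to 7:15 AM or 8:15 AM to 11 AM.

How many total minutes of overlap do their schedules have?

270

Viktor in UTC: 07:00-09:15, 09:30-12:45, 13:00-15:15 (add 7h to convert from UTC-7).
Noa in UTC: 07:00-16:15 (add 5h to convert from UTC-5).
Jamal in UTC: 07:00-13:30 (add 5h to convert from UTC-5).
Keanu in UTC: 07:15-13:15, 17:45-18:00 (add 5h to convert from UTC-5).
Nadia in UTC: 08:00-10:30, 10:45-13:15 (add 7h to convert from UTC-7).
Zane in UTC: 07:00-14:15, 15:15-18:00 (add 7h to convert from UTC-7).
Viktor ∩ Noa: 07:00-09:15, 09:30-12:45, 13:00-15:15.
Viktor ∩ Noa ∩ Jamal: 07:00-09:15, 09:30-12:45, 13:00-13:30.
Viktor ∩ Noa ∩ Jamal ∩ Keanu: 07:15-09:15, 09:30-12:45, 13:00-13:15.
Viktor ∩ Noa ∩ Jamal ∩ Keanu ∩ Nadia: 08:00-09:15, 09:30-10:30, 10:45-12:45, 13:00-13:15.
Viktor ∩ Noa ∩ Jamal ∩ Keanu ∩ Nadia ∩ Zane: 08:00-09:15, 09:30-10:30, 10:45-12:45, 13:00-13:15.
Summing the common windows: 75 + 60 + 120 + 15 = 270 minutes.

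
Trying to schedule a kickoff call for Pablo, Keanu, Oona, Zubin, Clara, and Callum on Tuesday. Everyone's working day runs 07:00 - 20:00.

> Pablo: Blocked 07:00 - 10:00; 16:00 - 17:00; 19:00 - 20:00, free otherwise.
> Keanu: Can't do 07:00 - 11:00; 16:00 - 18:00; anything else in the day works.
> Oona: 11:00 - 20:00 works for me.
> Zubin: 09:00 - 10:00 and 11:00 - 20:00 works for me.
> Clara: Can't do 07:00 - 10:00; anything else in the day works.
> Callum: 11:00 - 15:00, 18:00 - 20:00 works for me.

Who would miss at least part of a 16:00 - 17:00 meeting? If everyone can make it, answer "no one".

Pablo free: 10:00-16:00, 17:00-19:00 (invert busy blocks within the working day).
Keanu free: 11:00-16:00, 18:00-20:00 (invert busy blocks within the working day).
Oona free: 11:00-20:00.
Zubin free: 09:00-10:00, 11:00-20:00.
Clara free: 10:00-20:00 (invert busy blocks within the working day).
Callum free: 11:00-15:00, 18:00-20:00.
Pablo: not fully free for 16:00-17:00. Keanu: not fully free for 16:00-17:00. Oona: free for 16:00-17:00. Zubin: free for 16:00-17:00. Clara: free for 16:00-17:00. Callum: not fully free for 16:00-17:00.

Callum, Keanu, Pablo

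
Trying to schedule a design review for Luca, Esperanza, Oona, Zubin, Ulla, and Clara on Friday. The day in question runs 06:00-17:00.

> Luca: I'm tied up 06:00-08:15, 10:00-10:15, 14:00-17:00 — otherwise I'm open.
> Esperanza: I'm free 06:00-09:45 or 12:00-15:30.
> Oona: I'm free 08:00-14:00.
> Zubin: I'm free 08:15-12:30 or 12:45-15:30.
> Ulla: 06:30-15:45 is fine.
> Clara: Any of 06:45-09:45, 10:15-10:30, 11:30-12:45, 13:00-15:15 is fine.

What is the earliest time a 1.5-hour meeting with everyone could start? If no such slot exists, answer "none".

Luca free: 08:15-10:00, 10:15-14:00 (invert busy blocks within the working day).
Esperanza free: 06:00-09:45, 12:00-15:30.
Oona free: 08:00-14:00.
Zubin free: 08:15-12:30, 12:45-15:30.
Ulla free: 06:30-15:45.
Clara free: 06:45-09:45, 10:15-10:30, 11:30-12:45, 13:00-15:15.
Luca ∩ Esperanza: 08:15-09:45, 12:00-14:00.
Luca ∩ Esperanza ∩ Oona: 08:15-09:45, 12:00-14:00.
Luca ∩ Esperanza ∩ Oona ∩ Zubin: 08:15-09:45, 12:00-12:30, 12:45-14:00.
Luca ∩ Esperanza ∩ Oona ∩ Zubin ∩ Ulla: 08:15-09:45, 12:00-12:30, 12:45-14:00.
Luca ∩ Esperanza ∩ Oona ∩ Zubin ∩ Ulla ∩ Clara: 08:15-09:45, 12:00-12:30, 13:00-14:00.
Those are the intersection windows.
The first common window of at least 90 minutes is 08:15-09:45, so the earliest start is 08:15.

08:15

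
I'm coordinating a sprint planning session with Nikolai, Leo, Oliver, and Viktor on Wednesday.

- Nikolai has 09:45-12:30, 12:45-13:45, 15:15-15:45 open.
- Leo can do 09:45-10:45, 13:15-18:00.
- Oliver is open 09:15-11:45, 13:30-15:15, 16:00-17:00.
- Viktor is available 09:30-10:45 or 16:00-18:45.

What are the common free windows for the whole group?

09:45-10:45

Nikolai ∩ Leo: 09:45-10:45, 13:15-13:45, 15:15-15:45.
Nikolai ∩ Leo ∩ Oliver: 09:45-10:45, 13:30-13:45.
Nikolai ∩ Leo ∩ Oliver ∩ Viktor: 09:45-10:45.
So the common availability across everyone is 09:45-10:45.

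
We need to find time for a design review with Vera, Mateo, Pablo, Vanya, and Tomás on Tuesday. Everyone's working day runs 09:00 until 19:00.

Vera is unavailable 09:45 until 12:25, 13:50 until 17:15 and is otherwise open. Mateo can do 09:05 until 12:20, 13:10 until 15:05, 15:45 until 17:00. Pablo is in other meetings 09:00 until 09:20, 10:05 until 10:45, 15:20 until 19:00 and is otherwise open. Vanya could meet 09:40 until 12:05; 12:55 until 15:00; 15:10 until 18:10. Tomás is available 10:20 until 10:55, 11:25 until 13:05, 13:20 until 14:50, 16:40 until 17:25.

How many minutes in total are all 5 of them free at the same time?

30

Vera free: 09:00-09:45, 12:25-13:50, 17:15-19:00 (invert busy blocks within the working day).
Mateo free: 09:05-12:20, 13:10-15:05, 15:45-17:00.
Pablo free: 09:20-10:05, 10:45-15:20 (invert busy blocks within the working day).
Vanya free: 09:40-12:05, 12:55-15:00, 15:10-18:10.
Tomás free: 10:20-10:55, 11:25-13:05, 13:20-14:50, 16:40-17:25.
Vera ∩ Mateo: 09:05-09:45, 13:10-13:50.
Vera ∩ Mateo ∩ Pablo: 09:20-09:45, 13:10-13:50.
Vera ∩ Mateo ∩ Pablo ∩ Vanya: 09:40-09:45, 13:10-13:50.
Vera ∩ Mateo ∩ Pablo ∩ Vanya ∩ Tomás: 13:20-13:50.
That's a single block of 30 minutes.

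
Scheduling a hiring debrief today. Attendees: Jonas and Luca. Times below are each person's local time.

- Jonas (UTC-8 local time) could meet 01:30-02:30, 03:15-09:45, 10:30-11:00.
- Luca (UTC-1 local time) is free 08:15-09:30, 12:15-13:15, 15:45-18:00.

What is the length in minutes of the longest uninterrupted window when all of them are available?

Jonas in UTC: 09:30-10:30, 11:15-17:45, 18:30-19:00 (add 8h to convert from UTC-8).
Luca in UTC: 09:15-10:30, 13:15-14:15, 16:45-19:00 (add 1h to convert from UTC-1).
Jonas ∩ Luca: 09:30-10:30, 13:15-14:15, 16:45-17:45, 18:30-19:00.
So the common availability across everyone is 09:30-10:30, 13:15-14:15, 16:45-17:45, 18:30-19:00.
The longest is 09:30-10:30 at 60 minutes.

60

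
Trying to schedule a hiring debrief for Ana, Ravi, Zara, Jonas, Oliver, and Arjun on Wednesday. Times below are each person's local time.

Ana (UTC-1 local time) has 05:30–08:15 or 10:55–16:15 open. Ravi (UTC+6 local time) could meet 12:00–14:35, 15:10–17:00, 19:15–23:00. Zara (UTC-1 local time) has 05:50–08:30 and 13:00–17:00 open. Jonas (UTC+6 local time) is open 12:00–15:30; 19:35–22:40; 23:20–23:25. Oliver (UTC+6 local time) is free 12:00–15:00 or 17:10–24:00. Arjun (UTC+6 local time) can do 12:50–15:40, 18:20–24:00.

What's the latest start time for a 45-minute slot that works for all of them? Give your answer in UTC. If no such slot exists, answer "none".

15:55

Ana in UTC: 06:30-09:15, 11:55-17:15 (add 1h to convert from UTC-1).
Ravi in UTC: 06:00-08:35, 09:10-11:00, 13:15-17:00 (subtract 6h to convert from UTC+6).
Zara in UTC: 06:50-09:30, 14:00-18:00 (add 1h to convert from UTC-1).
Jonas in UTC: 06:00-09:30, 13:35-16:40, 17:20-17:25 (subtract 6h to convert from UTC+6).
Oliver in UTC: 06:00-09:00, 11:10-18:00 (subtract 6h to convert from UTC+6).
Arjun in UTC: 06:50-09:40, 12:20-18:00 (subtract 6h to convert from UTC+6).
Ana ∩ Ravi: 06:30-08:35, 09:10-09:15, 13:15-17:00.
Ana ∩ Ravi ∩ Zara: 06:50-08:35, 09:10-09:15, 14:00-17:00.
Ana ∩ Ravi ∩ Zara ∩ Jonas: 06:50-08:35, 09:10-09:15, 14:00-16:40.
Ana ∩ Ravi ∩ Zara ∩ Jonas ∩ Oliver: 06:50-08:35, 14:00-16:40.
Ana ∩ Ravi ∩ Zara ∩ Jonas ∩ Oliver ∩ Arjun: 06:50-08:35, 14:00-16:40.
The last common window of at least 45 minutes is 14:00-16:40; a 45-minute meeting can start as late as 15:55 and still end by 16:40.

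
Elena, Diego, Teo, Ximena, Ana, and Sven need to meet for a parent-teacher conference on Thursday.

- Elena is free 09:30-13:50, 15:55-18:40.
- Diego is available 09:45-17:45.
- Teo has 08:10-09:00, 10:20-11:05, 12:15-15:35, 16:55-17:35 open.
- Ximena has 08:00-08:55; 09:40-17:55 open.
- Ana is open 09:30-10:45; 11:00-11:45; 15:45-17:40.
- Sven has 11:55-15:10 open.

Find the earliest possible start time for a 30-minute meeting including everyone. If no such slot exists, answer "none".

none

Elena ∩ Diego: 09:45-13:50, 15:55-17:45.
Elena ∩ Diego ∩ Teo: 10:20-11:05, 12:15-13:50, 16:55-17:35.
Elena ∩ Diego ∩ Teo ∩ Ximena: 10:20-11:05, 12:15-13:50, 16:55-17:35.
Elena ∩ Diego ∩ Teo ∩ Ximena ∩ Ana: 10:20-10:45, 11:00-11:05, 16:55-17:35.
Elena ∩ Diego ∩ Teo ∩ Ximena ∩ Ana ∩ Sven: ∅.
There is no time when everyone is free.
No common window is at least 30 minutes long.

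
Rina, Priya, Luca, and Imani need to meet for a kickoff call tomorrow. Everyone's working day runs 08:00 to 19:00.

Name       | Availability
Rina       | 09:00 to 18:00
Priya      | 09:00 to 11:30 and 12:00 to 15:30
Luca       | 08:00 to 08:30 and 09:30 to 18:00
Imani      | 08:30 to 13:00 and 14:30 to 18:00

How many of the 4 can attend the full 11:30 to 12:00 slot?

3

Rina, Luca, and Imani can make the full 11:30-12:00 slot — that's 3.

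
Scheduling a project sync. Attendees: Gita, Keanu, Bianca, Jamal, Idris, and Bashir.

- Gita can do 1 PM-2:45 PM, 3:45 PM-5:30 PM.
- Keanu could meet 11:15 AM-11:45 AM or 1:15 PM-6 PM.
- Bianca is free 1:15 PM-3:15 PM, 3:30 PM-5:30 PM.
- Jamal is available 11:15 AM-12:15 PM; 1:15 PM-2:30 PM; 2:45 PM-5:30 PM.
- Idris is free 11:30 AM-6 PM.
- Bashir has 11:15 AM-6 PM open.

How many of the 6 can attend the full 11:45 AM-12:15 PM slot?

3

Jamal, Idris, and Bashir can make the full 11:45-12:15 slot — that's 3.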